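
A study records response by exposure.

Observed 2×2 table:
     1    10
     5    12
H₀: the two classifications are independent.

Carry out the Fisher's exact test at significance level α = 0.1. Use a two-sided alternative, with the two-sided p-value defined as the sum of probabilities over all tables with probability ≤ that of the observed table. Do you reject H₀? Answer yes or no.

Margins: r₁=11, r₂=17, c₁=6, c₂=22, n=28
p_obs = C(11,1)·C(17,5)/C(28,6); sum pmf over tables with pmf ≤ p_obs
p-value (two-sided) = 0.35473
At α=0.1: p ≥ α → fail to reject H₀

reject H₀: no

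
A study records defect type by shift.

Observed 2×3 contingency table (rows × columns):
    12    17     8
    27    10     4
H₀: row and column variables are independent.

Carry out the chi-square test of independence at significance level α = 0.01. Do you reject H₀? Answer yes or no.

reject H₀: no

Row totals [37, 41], col totals [39, 27, 12], n=78
χ² = (12−18.50)²/18.50 + (17−12.81)²/12.81 + (8−5.69)²/5.69 + (27−20.50)²/20.50 + (10−14.19)²/14.19 + (4−6.31)²/6.31 = 8.7352
df = 2
p-value (upper-tail) = 0.01268
At α=0.01: p ≥ α → fail to reject H₀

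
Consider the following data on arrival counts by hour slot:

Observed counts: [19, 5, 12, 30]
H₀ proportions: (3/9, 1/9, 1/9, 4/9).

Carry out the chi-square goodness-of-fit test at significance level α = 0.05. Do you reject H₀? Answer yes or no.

n = 66; E_i = n·p_i = [22.00, 7.33, 7.33, 29.33]
χ² = (19−22.00)²/22.00 + (5−7.33)²/7.33 + (12−7.33)²/7.33 + (30−29.33)²/29.33 = 4.1364
df = 3
p-value (upper-tail) = 0.24711
At α=0.05: p ≥ α → fail to reject H₀

reject H₀: no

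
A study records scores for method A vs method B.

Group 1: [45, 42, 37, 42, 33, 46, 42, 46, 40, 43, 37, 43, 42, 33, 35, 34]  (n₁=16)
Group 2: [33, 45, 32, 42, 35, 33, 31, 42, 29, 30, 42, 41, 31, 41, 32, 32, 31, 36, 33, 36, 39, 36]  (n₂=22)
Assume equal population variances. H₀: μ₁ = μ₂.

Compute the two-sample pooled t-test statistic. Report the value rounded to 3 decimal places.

x̄₁=40.000, s₁=4.531, n₁=16
x̄₂=35.545, s₂=4.778, n₂=22
s_p² = [15·4.531² + 21·4.778²]/36 = 21.8737
SE = √(s_p²·(1/16+1/22)) = 1.5367
t = (40.000−35.545)/1.5367 = 2.8988
df = 36

test statistic = 2.899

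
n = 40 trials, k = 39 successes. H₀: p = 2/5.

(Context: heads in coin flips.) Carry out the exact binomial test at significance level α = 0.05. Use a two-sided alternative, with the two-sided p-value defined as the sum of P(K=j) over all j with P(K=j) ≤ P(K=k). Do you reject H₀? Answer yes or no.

Exact binomial: n=40, k=39, p₀=2/5=0.4000
P(X=j) = C(n,j)·p₀^j·(1−p₀)^(n−j); p = Σ P(X=j) over j with P(X=j) ≤ P(X=39)
p-value (two-sided) = 0.00000
At α=0.05: p < α → reject H₀

reject H₀: yes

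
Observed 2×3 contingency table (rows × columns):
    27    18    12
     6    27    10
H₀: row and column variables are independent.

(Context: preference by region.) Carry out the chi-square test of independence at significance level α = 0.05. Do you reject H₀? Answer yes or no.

reject H₀: yes

Row totals [57, 43], col totals [33, 45, 22], n=100
χ² = (27−18.81)²/18.81 + (18−25.65)²/25.65 + (12−12.54)²/12.54 + (6−14.19)²/14.19 + (27−19.35)²/19.35 + (10−9.46)²/9.46 = 13.6531
df = 2
p-value (upper-tail) = 0.00108
At α=0.05: p < α → reject H₀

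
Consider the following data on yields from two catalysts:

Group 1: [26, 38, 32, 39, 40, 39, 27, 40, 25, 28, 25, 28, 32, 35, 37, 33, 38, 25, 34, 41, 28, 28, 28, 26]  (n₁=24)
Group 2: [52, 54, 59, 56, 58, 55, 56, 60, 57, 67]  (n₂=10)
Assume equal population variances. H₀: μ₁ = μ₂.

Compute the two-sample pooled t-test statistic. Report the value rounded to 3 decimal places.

x̄₁=32.167, s₁=5.677, n₁=24
x̄₂=57.400, s₂=4.115, n₂=10
s_p² = [23·5.677² + 9·4.115²]/32 = 27.9292
SE = √(s_p²·(1/24+1/10)) = 1.9891
t = (32.167−57.400)/1.9891 = -12.6856
df = 32

test statistic = -12.686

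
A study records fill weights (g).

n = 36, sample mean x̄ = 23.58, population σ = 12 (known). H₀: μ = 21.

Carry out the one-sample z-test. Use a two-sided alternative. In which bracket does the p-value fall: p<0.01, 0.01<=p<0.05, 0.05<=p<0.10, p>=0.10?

p-value bracket: p>=0.10

SE = σ/√n = 12/√36 = 2.0000
z = (x̄−μ₀)/SE = (23.58−21)/2.0000 = 1.2900
p-value (two-sided) = 0.19705
→ bracket: p>=0.10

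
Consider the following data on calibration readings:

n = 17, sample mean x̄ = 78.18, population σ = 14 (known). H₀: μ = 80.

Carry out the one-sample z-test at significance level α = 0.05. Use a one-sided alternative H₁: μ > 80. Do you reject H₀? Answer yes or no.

SE = σ/√n = 14/√17 = 3.3955
z = (x̄−μ₀)/SE = (78.18−80)/3.3955 = -0.5360
p-value (one-sided, H₁ greater) = 0.70402
At α=0.05: p ≥ α → fail to reject H₀

reject H₀: no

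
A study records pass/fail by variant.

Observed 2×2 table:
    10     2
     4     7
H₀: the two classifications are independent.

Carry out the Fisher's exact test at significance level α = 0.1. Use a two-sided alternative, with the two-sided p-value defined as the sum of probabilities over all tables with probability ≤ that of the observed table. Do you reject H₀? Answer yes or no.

Margins: r₁=12, r₂=11, c₁=14, c₂=9, n=23
p_obs = C(12,10)·C(11,4)/C(23,14); sum pmf over tables with pmf ≤ p_obs
p-value (two-sided) = 0.03607
At α=0.1: p < α → reject H₀

reject H₀: yes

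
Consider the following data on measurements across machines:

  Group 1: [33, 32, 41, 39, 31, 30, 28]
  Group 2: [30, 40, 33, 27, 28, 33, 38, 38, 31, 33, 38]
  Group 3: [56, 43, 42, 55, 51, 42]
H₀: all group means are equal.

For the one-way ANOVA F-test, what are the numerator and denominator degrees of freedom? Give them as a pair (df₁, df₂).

k = 3 groups, N = 24 total
df = (k−1, N−k) = (3−1, 24−3) = (2, 21)

degrees of freedom = [2, 21]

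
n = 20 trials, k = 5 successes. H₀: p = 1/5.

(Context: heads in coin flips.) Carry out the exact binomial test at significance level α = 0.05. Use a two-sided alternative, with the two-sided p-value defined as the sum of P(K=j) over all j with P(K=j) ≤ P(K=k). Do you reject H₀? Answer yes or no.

Exact binomial: n=20, k=5, p₀=1/5=0.2000
P(X=j) = C(n,j)·p₀^j·(1−p₀)^(n−j); p = Σ P(X=j) over j with P(X=j) ≤ P(X=5)
p-value (two-sided) = 0.57644
At α=0.05: p ≥ α → fail to reject H₀

reject H₀: no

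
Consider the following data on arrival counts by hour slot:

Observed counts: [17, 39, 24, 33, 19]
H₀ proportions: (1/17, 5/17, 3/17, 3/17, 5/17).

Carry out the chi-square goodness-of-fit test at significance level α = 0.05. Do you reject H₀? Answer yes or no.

n = 132; E_i = n·p_i = [7.76, 38.82, 23.29, 23.29, 38.82]
χ² = (17−7.76)²/7.76 + (39−38.82)²/38.82 + (24−23.29)²/23.29 + (33−23.29)²/23.29 + (19−38.82)²/38.82 = 25.1727
df = 4
p-value (upper-tail) = 0.00005
At α=0.05: p < α → reject H₀

reject H₀: yes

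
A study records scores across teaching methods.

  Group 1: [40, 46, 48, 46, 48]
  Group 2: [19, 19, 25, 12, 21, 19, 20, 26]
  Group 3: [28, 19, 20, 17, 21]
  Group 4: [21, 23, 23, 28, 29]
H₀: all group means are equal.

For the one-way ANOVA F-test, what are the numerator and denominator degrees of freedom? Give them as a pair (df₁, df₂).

degrees of freedom = [3, 19]

k = 4 groups, N = 23 total
df = (k−1, N−k) = (4−1, 23−4) = (3, 19)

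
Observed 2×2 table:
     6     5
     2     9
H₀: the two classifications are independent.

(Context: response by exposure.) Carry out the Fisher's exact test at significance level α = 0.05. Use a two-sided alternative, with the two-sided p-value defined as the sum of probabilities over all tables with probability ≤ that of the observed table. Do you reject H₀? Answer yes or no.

reject H₀: no

Margins: r₁=11, r₂=11, c₁=8, c₂=14, n=22
p_obs = C(11,6)·C(11,2)/C(22,8); sum pmf over tables with pmf ≤ p_obs
p-value (two-sided) = 0.18266
At α=0.05: p ≥ α → fail to reject H₀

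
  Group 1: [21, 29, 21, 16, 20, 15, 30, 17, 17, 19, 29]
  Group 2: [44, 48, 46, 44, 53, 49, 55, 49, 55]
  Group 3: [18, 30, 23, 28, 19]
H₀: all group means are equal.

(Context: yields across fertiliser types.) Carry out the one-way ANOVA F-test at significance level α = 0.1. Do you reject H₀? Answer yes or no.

Group means [21.27, 49.22, 23.60], grand mean 31.800
SSB = Σnᵢ(x̄ᵢ−x̄)² = 4287.063; SSW = ΣΣ(x−x̄ᵢ)² = 566.937
MSB = 4287.063/2 = 2143.5313; MSW = 566.937/22 = 25.7699
F = MSB/MSW = 83.1797
df = (2, 22)
p-value (upper-tail) = 0.00000
At α=0.1: p < α → reject H₀

reject H₀: yes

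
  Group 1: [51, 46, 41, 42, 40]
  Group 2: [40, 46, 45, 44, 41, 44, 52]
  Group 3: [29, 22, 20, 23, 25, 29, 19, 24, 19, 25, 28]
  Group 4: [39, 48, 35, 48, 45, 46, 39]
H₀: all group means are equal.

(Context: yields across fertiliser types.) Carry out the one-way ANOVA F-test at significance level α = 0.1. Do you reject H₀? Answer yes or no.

Group means [44.00, 44.57, 23.91, 42.86], grand mean 36.500
SSB = Σnᵢ(x̄ᵢ−x̄)² = 2764.019; SSW = ΣΣ(x−x̄ᵢ)² = 471.481
MSB = 2764.019/3 = 921.3398; MSW = 471.481/26 = 18.1339
F = MSB/MSW = 50.8077
df = (3, 26)
p-value (upper-tail) = 0.00000
At α=0.1: p < α → reject H₀

reject H₀: yes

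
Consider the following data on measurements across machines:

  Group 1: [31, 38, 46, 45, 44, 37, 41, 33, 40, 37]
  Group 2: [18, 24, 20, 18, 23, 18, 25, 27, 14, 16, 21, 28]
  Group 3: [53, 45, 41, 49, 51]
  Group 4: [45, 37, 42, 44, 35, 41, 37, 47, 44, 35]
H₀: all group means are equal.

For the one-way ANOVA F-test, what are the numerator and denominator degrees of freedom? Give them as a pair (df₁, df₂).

k = 4 groups, N = 37 total
df = (k−1, N−k) = (4−1, 37−4) = (3, 33)

degrees of freedom = [3, 33]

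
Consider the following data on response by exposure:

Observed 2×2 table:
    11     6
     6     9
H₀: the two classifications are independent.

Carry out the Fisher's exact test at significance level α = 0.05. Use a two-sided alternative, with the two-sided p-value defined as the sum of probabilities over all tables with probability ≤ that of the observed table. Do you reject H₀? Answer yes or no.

reject H₀: no

Margins: r₁=17, r₂=15, c₁=17, c₂=15, n=32
p_obs = C(17,11)·C(15,6)/C(32,17); sum pmf over tables with pmf ≤ p_obs
p-value (two-sided) = 0.28719
At α=0.05: p ≥ α → fail to reject H₀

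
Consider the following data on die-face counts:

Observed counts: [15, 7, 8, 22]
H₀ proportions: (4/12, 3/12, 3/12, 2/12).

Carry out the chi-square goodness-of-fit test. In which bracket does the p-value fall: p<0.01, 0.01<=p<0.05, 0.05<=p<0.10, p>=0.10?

p-value bracket: p<0.01

n = 52; E_i = n·p_i = [17.33, 13.00, 13.00, 8.67]
χ² = (15−17.33)²/17.33 + (7−13.00)²/13.00 + (8−13.00)²/13.00 + (22−8.67)²/8.67 = 25.5192
df = 3
p-value (upper-tail) = 0.00001
→ bracket: p<0.01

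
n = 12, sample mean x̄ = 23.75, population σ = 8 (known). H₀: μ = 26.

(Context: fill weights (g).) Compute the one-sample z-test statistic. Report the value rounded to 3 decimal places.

test statistic = -0.974

SE = σ/√n = 8/√12 = 2.3094
z = (x̄−μ₀)/SE = (23.75−26)/2.3094 = -0.9743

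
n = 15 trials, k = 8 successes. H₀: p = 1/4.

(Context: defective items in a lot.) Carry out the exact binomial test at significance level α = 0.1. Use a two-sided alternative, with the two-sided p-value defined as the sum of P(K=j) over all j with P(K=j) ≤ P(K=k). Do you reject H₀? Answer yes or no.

reject H₀: yes

Exact binomial: n=15, k=8, p₀=1/4=0.2500
P(X=j) = C(n,j)·p₀^j·(1−p₀)^(n−j); p = Σ P(X=j) over j with P(X=j) ≤ P(X=8)
p-value (two-sided) = 0.01730
At α=0.1: p < α → reject H₀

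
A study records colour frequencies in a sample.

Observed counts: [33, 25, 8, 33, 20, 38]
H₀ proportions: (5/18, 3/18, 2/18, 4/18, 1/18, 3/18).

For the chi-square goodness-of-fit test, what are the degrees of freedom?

degrees of freedom = 5

df = k − 1 = 6 − 1 = 5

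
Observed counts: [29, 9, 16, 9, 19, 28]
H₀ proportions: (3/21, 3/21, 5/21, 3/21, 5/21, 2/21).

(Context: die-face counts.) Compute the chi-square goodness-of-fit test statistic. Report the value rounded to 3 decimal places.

n = 110; E_i = n·p_i = [15.71, 15.71, 26.19, 15.71, 26.19, 10.48]
χ² = (29−15.71)²/15.71 + (9−15.71)²/15.71 + (16−26.19)²/26.19 + (9−15.71)²/15.71 + (19−26.19)²/26.19 + (28−10.48)²/10.48 = 52.2218
df = 5

test statistic = 52.222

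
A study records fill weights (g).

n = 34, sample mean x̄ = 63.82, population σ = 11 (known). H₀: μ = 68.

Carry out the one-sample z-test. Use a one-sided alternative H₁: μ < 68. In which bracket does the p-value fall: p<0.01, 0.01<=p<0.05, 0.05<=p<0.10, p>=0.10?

SE = σ/√n = 11/√34 = 1.8865
z = (x̄−μ₀)/SE = (63.82−68)/1.8865 = -2.2158
p-value (one-sided, H₁ less) = 0.01335
→ bracket: 0.01<=p<0.05

p-value bracket: 0.01<=p<0.05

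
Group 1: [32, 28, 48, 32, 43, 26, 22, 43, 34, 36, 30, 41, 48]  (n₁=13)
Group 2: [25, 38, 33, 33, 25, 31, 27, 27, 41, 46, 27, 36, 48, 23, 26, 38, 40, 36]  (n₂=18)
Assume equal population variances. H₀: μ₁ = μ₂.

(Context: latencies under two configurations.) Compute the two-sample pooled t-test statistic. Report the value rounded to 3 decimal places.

test statistic = 0.795

x̄₁=35.615, s₁=8.372, n₁=13
x̄₂=33.333, s₂=7.523, n₂=18
s_p² = [12·8.372² + 17·7.523²]/29 = 62.1751
SE = √(s_p²·(1/13+1/18)) = 2.8700
t = (35.615−33.333)/2.8700 = 0.7951
df = 29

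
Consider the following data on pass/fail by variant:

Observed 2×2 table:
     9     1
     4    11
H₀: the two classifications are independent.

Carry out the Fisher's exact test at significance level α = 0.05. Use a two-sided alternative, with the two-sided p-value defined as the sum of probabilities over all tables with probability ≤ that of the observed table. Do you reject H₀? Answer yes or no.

reject H₀: yes

Margins: r₁=10, r₂=15, c₁=13, c₂=12, n=25
p_obs = C(10,9)·C(15,4)/C(25,13); sum pmf over tables with pmf ≤ p_obs
p-value (two-sided) = 0.00361
At α=0.05: p < α → reject H₀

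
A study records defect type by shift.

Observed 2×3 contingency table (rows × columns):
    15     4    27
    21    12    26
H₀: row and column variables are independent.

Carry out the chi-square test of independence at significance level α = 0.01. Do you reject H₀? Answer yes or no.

reject H₀: no

Row totals [46, 59], col totals [36, 16, 53], n=105
χ² = (15−15.77)²/15.77 + (4−7.01)²/7.01 + (27−23.22)²/23.22 + (21−20.23)²/20.23 + (12−8.99)²/8.99 + (26−29.78)²/29.78 = 3.4624
df = 2
p-value (upper-tail) = 0.17707
At α=0.01: p ≥ α → fail to reject H₀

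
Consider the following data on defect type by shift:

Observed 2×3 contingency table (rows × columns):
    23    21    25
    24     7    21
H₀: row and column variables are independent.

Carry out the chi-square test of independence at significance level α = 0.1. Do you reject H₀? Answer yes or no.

Row totals [69, 52], col totals [47, 28, 46], n=121
χ² = (23−26.80)²/26.80 + (21−15.97)²/15.97 + (25−26.23)²/26.23 + (24−20.20)²/20.20 + (7−12.03)²/12.03 + (21−19.77)²/19.77 = 5.0810
df = 2
p-value (upper-tail) = 0.07883
At α=0.1: p < α → reject H₀

reject H₀: yes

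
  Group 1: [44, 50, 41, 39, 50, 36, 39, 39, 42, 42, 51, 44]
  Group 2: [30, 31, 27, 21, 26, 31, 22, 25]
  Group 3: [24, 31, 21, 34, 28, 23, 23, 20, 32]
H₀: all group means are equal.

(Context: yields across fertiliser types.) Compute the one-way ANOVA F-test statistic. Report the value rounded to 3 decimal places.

Group means [43.08, 26.62, 26.22], grand mean 33.310
SSB = Σnᵢ(x̄ᵢ−x̄)² = 1955.860; SSW = ΣΣ(x−x̄ᵢ)² = 584.347
MSB = 1955.860/2 = 977.9298; MSW = 584.347/26 = 22.4749
F = MSB/MSW = 43.5121
df = (2, 26)

test statistic = 43.512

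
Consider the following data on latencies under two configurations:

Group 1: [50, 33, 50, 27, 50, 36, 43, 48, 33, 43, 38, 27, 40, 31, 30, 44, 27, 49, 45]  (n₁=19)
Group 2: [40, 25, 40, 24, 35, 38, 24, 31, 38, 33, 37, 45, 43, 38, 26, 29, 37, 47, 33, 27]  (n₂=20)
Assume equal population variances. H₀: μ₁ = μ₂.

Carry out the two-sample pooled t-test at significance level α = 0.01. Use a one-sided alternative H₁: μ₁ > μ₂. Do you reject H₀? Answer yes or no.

reject H₀: no

x̄₁=39.158, s₁=8.487, n₁=19
x̄₂=34.500, s₂=7.015, n₂=20
s_p² = [18·8.487² + 19·7.015²]/37 = 60.3115
SE = √(s_p²·(1/19+1/20)) = 2.4879
t = (39.158−34.500)/2.4879 = 1.8722
df = 37
p-value (one-sided, H₁ greater) = 0.03455
At α=0.01: p ≥ α → fail to reject H₀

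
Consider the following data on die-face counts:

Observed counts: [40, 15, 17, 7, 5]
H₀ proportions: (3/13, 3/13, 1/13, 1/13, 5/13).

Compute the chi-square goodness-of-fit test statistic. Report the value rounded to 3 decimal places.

n = 84; E_i = n·p_i = [19.38, 19.38, 6.46, 6.46, 32.31]
χ² = (40−19.38)²/19.38 + (15−19.38)²/19.38 + (17−6.46)²/6.46 + (7−6.46)²/6.46 + (5−32.31)²/32.31 = 63.2302
df = 4

test statistic = 63.230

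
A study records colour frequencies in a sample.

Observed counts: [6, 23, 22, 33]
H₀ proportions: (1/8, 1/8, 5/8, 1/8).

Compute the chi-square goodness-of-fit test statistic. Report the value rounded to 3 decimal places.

n = 84; E_i = n·p_i = [10.50, 10.50, 52.50, 10.50]
χ² = (6−10.50)²/10.50 + (23−10.50)²/10.50 + (22−52.50)²/52.50 + (33−10.50)²/10.50 = 82.7429
df = 3

test statistic = 82.743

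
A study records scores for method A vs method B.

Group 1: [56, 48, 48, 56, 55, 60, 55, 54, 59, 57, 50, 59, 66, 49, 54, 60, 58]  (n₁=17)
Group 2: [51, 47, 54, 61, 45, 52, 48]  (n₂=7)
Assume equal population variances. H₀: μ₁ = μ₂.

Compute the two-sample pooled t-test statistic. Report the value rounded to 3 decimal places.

test statistic = 1.962

x̄₁=55.529, s₁=4.836, n₁=17
x̄₂=51.143, s₂=5.336, n₂=7
s_p² = [16·4.836² + 6·5.336²]/22 = 24.7769
SE = √(s_p²·(1/17+1/7)) = 2.2354
t = (55.529−51.143)/2.2354 = 1.9623
df = 22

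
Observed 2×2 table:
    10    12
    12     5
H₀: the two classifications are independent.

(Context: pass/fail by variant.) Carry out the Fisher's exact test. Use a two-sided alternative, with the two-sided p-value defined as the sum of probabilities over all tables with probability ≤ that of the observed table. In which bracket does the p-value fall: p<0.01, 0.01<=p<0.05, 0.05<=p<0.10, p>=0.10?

Margins: r₁=22, r₂=17, c₁=22, c₂=17, n=39
p_obs = C(22,10)·C(17,12)/C(39,22); sum pmf over tables with pmf ≤ p_obs
p-value (two-sided) = 0.19303
→ bracket: p>=0.10

p-value bracket: p>=0.10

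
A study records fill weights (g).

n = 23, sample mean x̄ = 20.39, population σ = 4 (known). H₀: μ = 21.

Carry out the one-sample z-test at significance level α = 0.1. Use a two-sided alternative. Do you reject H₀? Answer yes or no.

reject H₀: no

SE = σ/√n = 4/√23 = 0.8341
z = (x̄−μ₀)/SE = (20.39−21)/0.8341 = -0.7314
p-value (two-sided) = 0.46456
At α=0.1: p ≥ α → fail to reject H₀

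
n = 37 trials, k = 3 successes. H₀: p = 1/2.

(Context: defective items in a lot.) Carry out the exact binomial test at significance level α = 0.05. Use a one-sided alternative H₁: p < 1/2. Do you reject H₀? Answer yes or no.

reject H₀: yes

Exact binomial: n=37, k=3, p₀=1/2=0.5000
P(X≤3) from Σ C(n,i)·p₀^i·(1−p₀)^(n−i)
p-value (one-sided, H₁ less) = 0.00000
At α=0.05: p < α → reject H₀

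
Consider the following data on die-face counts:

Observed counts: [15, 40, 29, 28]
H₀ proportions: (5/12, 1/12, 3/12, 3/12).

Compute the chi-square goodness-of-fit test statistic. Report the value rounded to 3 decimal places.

n = 112; E_i = n·p_i = [46.67, 9.33, 28.00, 28.00]
χ² = (15−46.67)²/46.67 + (40−9.33)²/9.33 + (29−28.00)²/28.00 + (28−28.00)²/28.00 = 122.2857
df = 3

test statistic = 122.286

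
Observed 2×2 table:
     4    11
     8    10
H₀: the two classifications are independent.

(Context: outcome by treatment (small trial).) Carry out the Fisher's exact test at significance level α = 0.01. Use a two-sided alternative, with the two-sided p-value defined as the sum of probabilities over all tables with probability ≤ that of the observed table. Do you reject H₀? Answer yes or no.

reject H₀: no

Margins: r₁=15, r₂=18, c₁=12, c₂=21, n=33
p_obs = C(15,4)·C(18,8)/C(33,12); sum pmf over tables with pmf ≤ p_obs
p-value (two-sided) = 0.46880
At α=0.01: p ≥ α → fail to reject H₀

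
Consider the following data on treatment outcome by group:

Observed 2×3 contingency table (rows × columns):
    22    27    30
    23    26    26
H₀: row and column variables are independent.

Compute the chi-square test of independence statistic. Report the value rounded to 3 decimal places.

test statistic = 0.223

Row totals [79, 75], col totals [45, 53, 56], n=154
χ² = (22−23.08)²/23.08 + (27−27.19)²/27.19 + (30−28.73)²/28.73 + (23−21.92)²/21.92 + (26−25.81)²/25.81 + (26−27.27)²/27.27 = 0.2231
df = 2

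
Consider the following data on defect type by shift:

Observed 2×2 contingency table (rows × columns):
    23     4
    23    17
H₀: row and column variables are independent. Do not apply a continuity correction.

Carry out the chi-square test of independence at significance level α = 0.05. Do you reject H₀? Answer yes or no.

reject H₀: yes

Row totals [27, 40], col totals [46, 21], n=67
χ² = (23−18.54)²/18.54 + (4−8.46)²/8.46 + (23−27.46)²/27.46 + (17−12.54)²/12.54 = 5.7414
df = 1
p-value (upper-tail) = 0.01657
At α=0.05: p < α → reject H₀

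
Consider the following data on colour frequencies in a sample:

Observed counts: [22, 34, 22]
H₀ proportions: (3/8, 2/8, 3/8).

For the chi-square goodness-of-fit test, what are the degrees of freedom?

df = k − 1 = 3 − 1 = 2

degrees of freedom = 2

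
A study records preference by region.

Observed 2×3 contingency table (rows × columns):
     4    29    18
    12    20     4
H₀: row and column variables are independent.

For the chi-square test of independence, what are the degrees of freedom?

df = (r−1)(c−1) = (2−1)·(3−1) = 2

degrees of freedom = 2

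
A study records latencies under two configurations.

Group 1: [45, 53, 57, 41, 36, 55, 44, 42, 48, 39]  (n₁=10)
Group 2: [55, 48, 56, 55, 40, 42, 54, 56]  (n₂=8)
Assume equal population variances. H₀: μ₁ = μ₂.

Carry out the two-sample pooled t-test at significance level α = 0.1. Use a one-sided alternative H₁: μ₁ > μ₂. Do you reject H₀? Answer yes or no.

x̄₁=46.000, s₁=7.071, n₁=10
x̄₂=50.750, s₂=6.563, n₂=8
s_p² = [9·7.071² + 7·6.563²]/16 = 46.9688
SE = √(s_p²·(1/10+1/8)) = 3.2508
t = (46.000−50.750)/3.2508 = -1.4612
df = 16
p-value (one-sided, H₁ greater) = 0.91833
At α=0.1: p ≥ α → fail to reject H₀

reject H₀: no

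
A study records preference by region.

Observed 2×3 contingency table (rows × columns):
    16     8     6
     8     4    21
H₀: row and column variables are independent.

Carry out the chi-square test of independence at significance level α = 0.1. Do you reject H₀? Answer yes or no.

reject H₀: yes

Row totals [30, 33], col totals [24, 12, 27], n=63
χ² = (16−11.43)²/11.43 + (8−5.71)²/5.71 + (6−12.86)²/12.86 + (8−12.57)²/12.57 + (4−6.29)²/6.29 + (21−14.14)²/14.14 = 12.2182
df = 2
p-value (upper-tail) = 0.00222
At α=0.1: p < α → reject H₀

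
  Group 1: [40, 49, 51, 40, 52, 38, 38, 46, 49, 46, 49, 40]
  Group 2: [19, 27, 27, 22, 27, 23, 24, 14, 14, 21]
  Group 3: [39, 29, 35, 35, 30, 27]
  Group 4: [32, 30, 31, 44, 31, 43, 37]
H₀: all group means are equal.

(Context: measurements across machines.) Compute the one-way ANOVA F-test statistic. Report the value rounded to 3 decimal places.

test statistic = 35.842

Group means [44.83, 21.80, 32.50, 35.43], grand mean 34.257
SSB = Σnᵢ(x̄ᵢ−x̄)² = 2922.205; SSW = ΣΣ(x−x̄ᵢ)² = 842.481
MSB = 2922.205/3 = 974.0683; MSW = 842.481/31 = 27.1768
F = MSB/MSW = 35.8419
df = (3, 31)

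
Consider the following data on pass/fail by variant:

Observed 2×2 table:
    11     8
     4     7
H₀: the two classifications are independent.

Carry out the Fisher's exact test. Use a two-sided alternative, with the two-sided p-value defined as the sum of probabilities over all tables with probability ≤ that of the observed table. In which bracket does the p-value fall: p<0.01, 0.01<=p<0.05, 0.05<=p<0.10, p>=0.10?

p-value bracket: p>=0.10

Margins: r₁=19, r₂=11, c₁=15, c₂=15, n=30
p_obs = C(19,11)·C(11,4)/C(30,15); sum pmf over tables with pmf ≤ p_obs
p-value (two-sided) = 0.44973
→ bracket: p>=0.10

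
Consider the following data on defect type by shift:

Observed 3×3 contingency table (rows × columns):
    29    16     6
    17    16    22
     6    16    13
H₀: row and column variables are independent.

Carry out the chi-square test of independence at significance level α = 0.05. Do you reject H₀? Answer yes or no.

reject H₀: yes

Row totals [51, 55, 35], col totals [52, 48, 41], n=141
χ² = (29−18.81)²/18.81 + (16−17.36)²/17.36 + (6−14.83)²/14.83 + (17−20.28)²/20.28 + (16−18.72)²/18.72 + (22−15.99)²/15.99 + (6−12.91)²/12.91 + (16−11.91)²/11.91 + (13−10.18)²/10.18 = 19.9508
df = 4
p-value (upper-tail) = 0.00051
At α=0.05: p < α → reject H₀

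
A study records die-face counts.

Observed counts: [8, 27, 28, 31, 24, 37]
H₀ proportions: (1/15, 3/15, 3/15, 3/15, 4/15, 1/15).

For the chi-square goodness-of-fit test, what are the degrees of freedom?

df = k − 1 = 6 − 1 = 5

degrees of freedom = 5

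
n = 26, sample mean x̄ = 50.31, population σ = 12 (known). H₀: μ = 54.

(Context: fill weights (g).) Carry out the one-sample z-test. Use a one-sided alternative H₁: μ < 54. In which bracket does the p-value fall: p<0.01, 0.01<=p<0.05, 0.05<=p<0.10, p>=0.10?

p-value bracket: 0.05<=p<0.10

SE = σ/√n = 12/√26 = 2.3534
z = (x̄−μ₀)/SE = (50.31−54)/2.3534 = -1.5679
p-value (one-sided, H₁ less) = 0.05845
→ bracket: 0.05<=p<0.10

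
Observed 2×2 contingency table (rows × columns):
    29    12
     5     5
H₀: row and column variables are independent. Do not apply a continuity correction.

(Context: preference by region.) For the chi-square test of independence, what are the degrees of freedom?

degrees of freedom = 1

df = (r−1)(c−1) = (2−1)·(2−1) = 1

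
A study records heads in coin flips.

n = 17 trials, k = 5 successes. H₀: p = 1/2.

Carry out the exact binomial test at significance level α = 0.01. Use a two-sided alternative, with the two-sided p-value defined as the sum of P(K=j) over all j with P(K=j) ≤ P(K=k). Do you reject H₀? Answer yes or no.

Exact binomial: n=17, k=5, p₀=1/2=0.5000
P(X=j) = C(n,j)·p₀^j·(1−p₀)^(n−j); p = Σ P(X=j) over j with P(X=j) ≤ P(X=5)
p-value (two-sided) = 0.14346
At α=0.01: p ≥ α → fail to reject H₀

reject H₀: no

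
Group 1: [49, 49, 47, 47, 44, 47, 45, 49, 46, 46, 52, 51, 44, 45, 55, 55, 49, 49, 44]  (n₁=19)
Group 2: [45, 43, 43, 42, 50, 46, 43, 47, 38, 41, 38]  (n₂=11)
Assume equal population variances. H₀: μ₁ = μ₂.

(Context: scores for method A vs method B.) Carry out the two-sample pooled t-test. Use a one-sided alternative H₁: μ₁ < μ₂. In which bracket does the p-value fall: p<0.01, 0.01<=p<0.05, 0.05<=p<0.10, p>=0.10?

x̄₁=48.053, s₁=3.374, n₁=19
x̄₂=43.273, s₂=3.636, n₂=11
s_p² = [18·3.374² + 10·3.636²]/28 = 12.0403
SE = √(s_p²·(1/19+1/11)) = 1.3146
t = (48.053−43.273)/1.3146 = 3.6359
df = 28
p-value (one-sided, H₁ less) = 0.99945
→ bracket: p>=0.10

p-value bracket: p>=0.10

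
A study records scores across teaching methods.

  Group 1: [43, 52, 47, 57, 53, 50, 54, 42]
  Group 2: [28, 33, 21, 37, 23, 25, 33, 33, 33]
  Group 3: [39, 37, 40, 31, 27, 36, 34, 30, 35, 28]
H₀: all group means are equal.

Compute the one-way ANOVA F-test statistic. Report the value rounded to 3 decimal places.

test statistic = 36.586

Group means [49.75, 29.56, 33.70], grand mean 37.074
SSB = Σnᵢ(x̄ᵢ−x̄)² = 1908.030; SSW = ΣΣ(x−x̄ᵢ)² = 625.822
MSB = 1908.030/2 = 954.0148; MSW = 625.822/24 = 26.0759
F = MSB/MSW = 36.5860
df = (2, 24)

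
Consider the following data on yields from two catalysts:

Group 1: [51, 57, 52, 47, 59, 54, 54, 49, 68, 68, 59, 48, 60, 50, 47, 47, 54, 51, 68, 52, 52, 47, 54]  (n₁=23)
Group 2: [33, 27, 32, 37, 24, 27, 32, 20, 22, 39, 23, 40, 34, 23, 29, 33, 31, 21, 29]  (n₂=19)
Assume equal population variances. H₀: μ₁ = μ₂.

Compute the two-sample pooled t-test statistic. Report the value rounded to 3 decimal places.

x̄₁=54.261, s₁=6.689, n₁=23
x̄₂=29.263, s₂=6.063, n₂=19
s_p² = [22·6.689² + 18·6.063²]/40 = 41.1530
SE = √(s_p²·(1/23+1/19)) = 1.9888
t = (54.261−29.263)/1.9888 = 12.5694
df = 40

test statistic = 12.569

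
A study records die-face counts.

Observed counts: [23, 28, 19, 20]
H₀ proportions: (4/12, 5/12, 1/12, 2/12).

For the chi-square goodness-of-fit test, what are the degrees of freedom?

degrees of freedom = 3

df = k − 1 = 4 − 1 = 3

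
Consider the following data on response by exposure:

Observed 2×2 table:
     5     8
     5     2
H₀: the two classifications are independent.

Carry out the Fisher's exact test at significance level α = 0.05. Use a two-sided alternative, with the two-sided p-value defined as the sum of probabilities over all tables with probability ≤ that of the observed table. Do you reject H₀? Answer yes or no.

Margins: r₁=13, r₂=7, c₁=10, c₂=10, n=20
p_obs = C(13,5)·C(7,5)/C(20,10); sum pmf over tables with pmf ≤ p_obs
p-value (two-sided) = 0.34985
At α=0.05: p ≥ α → fail to reject H₀

reject H₀: no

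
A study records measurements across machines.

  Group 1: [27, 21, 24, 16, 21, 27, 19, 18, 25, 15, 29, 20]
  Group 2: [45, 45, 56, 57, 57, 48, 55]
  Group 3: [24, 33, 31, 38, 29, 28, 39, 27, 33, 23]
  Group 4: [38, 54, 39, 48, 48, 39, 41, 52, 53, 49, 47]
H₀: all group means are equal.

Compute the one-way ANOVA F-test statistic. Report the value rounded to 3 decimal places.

test statistic = 65.332

Group means [21.83, 51.86, 30.50, 46.18], grand mean 35.950
SSB = Σnᵢ(x̄ᵢ−x̄)² = 5611.240; SSW = ΣΣ(x−x̄ᵢ)² = 1030.660
MSB = 5611.240/3 = 1870.4133; MSW = 1030.660/36 = 28.6294
F = MSB/MSW = 65.3318
df = (3, 36)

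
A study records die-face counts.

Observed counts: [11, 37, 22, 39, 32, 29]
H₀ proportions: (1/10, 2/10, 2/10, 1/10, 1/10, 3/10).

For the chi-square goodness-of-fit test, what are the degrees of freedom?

degrees of freedom = 5

df = k − 1 = 6 − 1 = 5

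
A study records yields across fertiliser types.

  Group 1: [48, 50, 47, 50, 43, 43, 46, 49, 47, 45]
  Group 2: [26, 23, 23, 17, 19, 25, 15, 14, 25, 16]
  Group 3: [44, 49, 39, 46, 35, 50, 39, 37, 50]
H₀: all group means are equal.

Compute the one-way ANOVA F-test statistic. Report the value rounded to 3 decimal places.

Group means [46.80, 20.30, 43.22], grand mean 36.552
SSB = Σnᵢ(x̄ᵢ−x̄)² = 4091.917; SSW = ΣΣ(x−x̄ᵢ)² = 525.256
MSB = 4091.917/2 = 2045.9584; MSW = 525.256/26 = 20.2021
F = MSB/MSW = 101.2744
df = (2, 26)

test statistic = 101.274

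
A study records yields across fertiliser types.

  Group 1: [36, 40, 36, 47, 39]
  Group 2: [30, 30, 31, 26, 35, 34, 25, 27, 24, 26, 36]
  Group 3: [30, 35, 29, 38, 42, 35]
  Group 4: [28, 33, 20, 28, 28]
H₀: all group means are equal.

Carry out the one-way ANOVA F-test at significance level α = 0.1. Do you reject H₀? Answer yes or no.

reject H₀: yes

Group means [39.60, 29.45, 34.83, 27.40], grand mean 32.148
SSB = Σnᵢ(x̄ᵢ−x̄)² = 513.447; SSW = ΣΣ(x−x̄ᵢ)² = 463.961
MSB = 513.447/3 = 171.1489; MSW = 463.961/23 = 20.1722
F = MSB/MSW = 8.4844
df = (3, 23)
p-value (upper-tail) = 0.00056
At α=0.1: p < α → reject H₀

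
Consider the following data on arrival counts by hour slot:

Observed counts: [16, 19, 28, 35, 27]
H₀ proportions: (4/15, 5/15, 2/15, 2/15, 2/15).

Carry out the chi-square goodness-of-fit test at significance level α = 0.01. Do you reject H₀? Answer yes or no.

reject H₀: yes

n = 125; E_i = n·p_i = [33.33, 41.67, 16.67, 16.67, 16.67]
χ² = (16−33.33)²/33.33 + (19−41.67)²/41.67 + (28−16.67)²/16.67 + (35−16.67)²/16.67 + (27−16.67)²/16.67 = 55.6240
df = 4
p-value (upper-tail) = 0.00000
At α=0.01: p < α → reject H₀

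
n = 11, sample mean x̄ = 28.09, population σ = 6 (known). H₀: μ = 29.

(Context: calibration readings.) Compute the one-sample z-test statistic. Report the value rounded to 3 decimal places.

SE = σ/√n = 6/√11 = 1.8091
z = (x̄−μ₀)/SE = (28.09−29)/1.8091 = -0.5030

test statistic = -0.503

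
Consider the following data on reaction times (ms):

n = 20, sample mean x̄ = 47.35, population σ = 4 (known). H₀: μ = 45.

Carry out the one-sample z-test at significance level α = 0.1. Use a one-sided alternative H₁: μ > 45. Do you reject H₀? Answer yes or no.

SE = σ/√n = 4/√20 = 0.8944
z = (x̄−μ₀)/SE = (47.35−45)/0.8944 = 2.6274
p-value (one-sided, H₁ greater) = 0.00430
At α=0.1: p < α → reject H₀

reject H₀: yes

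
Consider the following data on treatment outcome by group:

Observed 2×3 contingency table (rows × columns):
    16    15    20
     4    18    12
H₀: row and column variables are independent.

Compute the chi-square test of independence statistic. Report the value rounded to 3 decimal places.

Row totals [51, 34], col totals [20, 33, 32], n=85
χ² = (16−12.00)²/12.00 + (15−19.80)²/19.80 + (20−19.20)²/19.20 + (4−8.00)²/8.00 + (18−13.20)²/13.20 + (12−12.80)²/12.80 = 6.3258
df = 2

test statistic = 6.326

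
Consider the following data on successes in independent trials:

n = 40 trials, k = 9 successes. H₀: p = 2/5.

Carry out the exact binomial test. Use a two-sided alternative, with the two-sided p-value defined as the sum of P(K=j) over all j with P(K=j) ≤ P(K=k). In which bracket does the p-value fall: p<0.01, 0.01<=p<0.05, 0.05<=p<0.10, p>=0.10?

Exact binomial: n=40, k=9, p₀=2/5=0.4000
P(X=j) = C(n,j)·p₀^j·(1−p₀)^(n−j); p = Σ P(X=j) over j with P(X=j) ≤ P(X=9)
p-value (two-sided) = 0.02391
→ bracket: 0.01<=p<0.05

p-value bracket: 0.01<=p<0.05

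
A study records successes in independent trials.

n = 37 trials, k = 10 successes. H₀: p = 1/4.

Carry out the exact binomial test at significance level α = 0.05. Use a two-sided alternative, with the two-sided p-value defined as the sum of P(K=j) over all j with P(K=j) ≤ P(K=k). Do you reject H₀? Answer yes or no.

reject H₀: no

Exact binomial: n=37, k=10, p₀=1/4=0.2500
P(X=j) = C(n,j)·p₀^j·(1−p₀)^(n−j); p = Σ P(X=j) over j with P(X=j) ≤ P(X=10)
p-value (two-sided) = 0.84934
At α=0.05: p ≥ α → fail to reject H₀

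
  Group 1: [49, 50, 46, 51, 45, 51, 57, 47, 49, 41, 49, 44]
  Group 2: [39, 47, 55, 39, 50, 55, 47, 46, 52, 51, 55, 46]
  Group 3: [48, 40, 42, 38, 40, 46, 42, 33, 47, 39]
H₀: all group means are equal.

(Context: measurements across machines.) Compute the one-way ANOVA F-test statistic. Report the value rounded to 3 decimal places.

test statistic = 7.213

Group means [48.25, 48.50, 41.50], grand mean 46.353
SSB = Σnᵢ(x̄ᵢ−x̄)² = 334.015; SSW = ΣΣ(x−x̄ᵢ)² = 717.750
MSB = 334.015/2 = 167.0074; MSW = 717.750/31 = 23.1532
F = MSB/MSW = 7.2131
df = (2, 31)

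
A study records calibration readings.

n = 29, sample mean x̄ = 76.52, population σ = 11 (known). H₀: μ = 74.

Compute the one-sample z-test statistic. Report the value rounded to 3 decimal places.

SE = σ/√n = 11/√29 = 2.0426
z = (x̄−μ₀)/SE = (76.52−74)/2.0426 = 1.2337

test statistic = 1.234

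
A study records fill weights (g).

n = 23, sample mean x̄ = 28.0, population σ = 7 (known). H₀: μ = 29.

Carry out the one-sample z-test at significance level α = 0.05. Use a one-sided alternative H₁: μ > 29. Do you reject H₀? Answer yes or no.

reject H₀: no

SE = σ/√n = 7/√23 = 1.4596
z = (x̄−μ₀)/SE = (28.0−29)/1.4596 = -0.6851
p-value (one-sided, H₁ greater) = 0.75337
At α=0.05: p ≥ α → fail to reject H₀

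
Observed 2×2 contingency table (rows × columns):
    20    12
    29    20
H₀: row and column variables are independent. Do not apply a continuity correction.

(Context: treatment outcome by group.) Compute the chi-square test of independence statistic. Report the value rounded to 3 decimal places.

test statistic = 0.089

Row totals [32, 49], col totals [49, 32], n=81
χ² = (20−19.36)²/19.36 + (12−12.64)²/12.64 + (29−29.64)²/29.64 + (20−19.36)²/19.36 = 0.0891
df = 1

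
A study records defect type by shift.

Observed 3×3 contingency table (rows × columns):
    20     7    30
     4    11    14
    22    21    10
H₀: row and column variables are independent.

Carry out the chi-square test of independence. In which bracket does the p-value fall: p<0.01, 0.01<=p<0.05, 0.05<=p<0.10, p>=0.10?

p-value bracket: p<0.01

Row totals [57, 29, 53], col totals [46, 39, 54], n=139
χ² = (20−18.86)²/18.86 + (7−15.99)²/15.99 + (30−22.14)²/22.14 + (4−9.60)²/9.60 + (11−8.14)²/8.14 + (14−11.27)²/11.27 + (22−17.54)²/17.54 + (21−14.87)²/14.87 + (10−20.59)²/20.59 = 21.9551
df = 4
p-value (upper-tail) = 0.00020
→ bracket: p<0.01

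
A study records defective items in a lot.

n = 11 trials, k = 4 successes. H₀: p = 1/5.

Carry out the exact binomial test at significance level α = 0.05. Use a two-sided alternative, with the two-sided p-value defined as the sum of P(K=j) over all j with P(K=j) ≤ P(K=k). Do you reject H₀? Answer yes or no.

Exact binomial: n=11, k=4, p₀=1/5=0.2000
P(X=j) = C(n,j)·p₀^j·(1−p₀)^(n−j); p = Σ P(X=j) over j with P(X=j) ≤ P(X=4)
p-value (two-sided) = 0.24704
At α=0.05: p ≥ α → fail to reject H₀

reject H₀: no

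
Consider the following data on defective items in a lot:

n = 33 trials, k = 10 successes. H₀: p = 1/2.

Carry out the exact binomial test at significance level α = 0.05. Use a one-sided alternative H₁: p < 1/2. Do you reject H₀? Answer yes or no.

reject H₀: yes

Exact binomial: n=33, k=10, p₀=1/2=0.5000
P(X≤10) from Σ C(n,i)·p₀^i·(1−p₀)^(n−i)
p-value (one-sided, H₁ less) = 0.01754
At α=0.05: p < α → reject H₀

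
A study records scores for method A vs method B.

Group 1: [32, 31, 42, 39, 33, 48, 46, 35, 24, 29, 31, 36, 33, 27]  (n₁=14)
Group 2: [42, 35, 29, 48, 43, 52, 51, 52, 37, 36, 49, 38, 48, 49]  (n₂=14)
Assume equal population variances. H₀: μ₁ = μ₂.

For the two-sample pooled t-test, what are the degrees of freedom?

degrees of freedom = 26

df = n₁ + n₂ − 2 = 14 + 14 − 2 = 26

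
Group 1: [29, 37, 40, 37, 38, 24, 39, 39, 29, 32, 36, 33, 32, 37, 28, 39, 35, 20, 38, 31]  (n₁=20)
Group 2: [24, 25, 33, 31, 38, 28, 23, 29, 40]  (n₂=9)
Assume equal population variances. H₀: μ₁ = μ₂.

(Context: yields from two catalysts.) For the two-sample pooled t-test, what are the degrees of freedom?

df = n₁ + n₂ − 2 = 20 + 9 − 2 = 27

degrees of freedom = 27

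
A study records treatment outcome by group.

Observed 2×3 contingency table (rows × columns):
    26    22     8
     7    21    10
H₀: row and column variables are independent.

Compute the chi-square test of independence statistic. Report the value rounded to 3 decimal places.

Row totals [56, 38], col totals [33, 43, 18], n=94
χ² = (26−19.66)²/19.66 + (22−25.62)²/25.62 + (8−10.72)²/10.72 + (7−13.34)²/13.34 + (21−17.38)²/17.38 + (10−7.28)²/7.28 = 8.0326
df = 2

test statistic = 8.033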